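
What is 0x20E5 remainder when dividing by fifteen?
Convert 0x20E5 (hexadecimal) → 2×4096 + 14×16 + 5 = 8421 (decimal)
Convert fifteen (English words) → 15 (decimal)
Compute 8421 mod 15 = 6
6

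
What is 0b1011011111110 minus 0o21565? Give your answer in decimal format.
Convert 0b1011011111110 (binary) → 4096 + 1024 + 512 + 128 + 64 + 32 + 16 + 8 + 4 + 2 = 5886 (decimal)
Convert 0o21565 (octal) → 2×4096 + 1×512 + 5×64 + 6×8 + 5 = 9077 (decimal)
Compute 5886 - 9077 = -3191
-3191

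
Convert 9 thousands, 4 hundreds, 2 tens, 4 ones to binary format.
Convert 9 thousands, 4 hundreds, 2 tens, 4 ones (place-value notation) → 9×1000 + 4×100 + 2×10 + 4 = 9424 (decimal)
Convert 9424 (decimal) → 9424 = 8192 + 1024 + 128 + 64 + 16 → 0b10010011010000 (binary)
0b10010011010000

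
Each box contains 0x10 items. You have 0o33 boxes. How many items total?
Convert 0x10 (hexadecimal) → 1×16 = 16 (decimal)
Convert 0o33 (octal) → 3×8 + 3 = 27 (decimal)
Compute 16 × 27 = 432
432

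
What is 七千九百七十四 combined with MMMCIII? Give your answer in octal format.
Convert 七千九百七十四 (Chinese numeral) → 7×1000 + 9×100 + 7×10 + 4 = 7974 (decimal)
Convert MMMCIII (Roman numeral) → 1000 + 1000 + 1000 + 100 + 1 + 1 + 1 = 3103 (decimal)
Compute 7974 + 3103 = 11077
Convert 11077 (decimal) → 11077 = 2×4096 + 5×512 + 5×64 + 5 → 0o25505 (octal)
0o25505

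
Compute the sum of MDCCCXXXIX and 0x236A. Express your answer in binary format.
Convert MDCCCXXXIX (Roman numeral) → 1000 + 500 + 100 + 100 + 100 + 10 + 10 + 10 + 9 = 1839 (decimal)
Convert 0x236A (hexadecimal) → 2×4096 + 3×256 + 6×16 + 10 = 9066 (decimal)
Compute 1839 + 9066 = 10905
Convert 10905 (decimal) → 10905 = 8192 + 2048 + 512 + 128 + 16 + 8 + 1 → 0b10101010011001 (binary)
0b10101010011001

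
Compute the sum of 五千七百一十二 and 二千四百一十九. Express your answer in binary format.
Convert 五千七百一十二 (Chinese numeral) → 5×1000 + 7×100 + 1×10 + 2 = 5712 (decimal)
Convert 二千四百一十九 (Chinese numeral) → 2×1000 + 4×100 + 1×10 + 9 = 2419 (decimal)
Compute 5712 + 2419 = 8131
Convert 8131 (decimal) → 8131 = 4096 + 2048 + 1024 + 512 + 256 + 128 + 64 + 2 + 1 → 0b1111111000011 (binary)
0b1111111000011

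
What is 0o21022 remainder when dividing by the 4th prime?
Convert 0o21022 (octal) → 2×4096 + 1×512 + 2×8 + 2 = 8722 (decimal)
Convert the 4th prime (prime index) → 7 (decimal)
Compute 8722 mod 7 = 0
0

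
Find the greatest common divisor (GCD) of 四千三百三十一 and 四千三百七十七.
Convert 四千三百三十一 (Chinese numeral) → 4×1000 + 3×100 + 3×10 + 1 = 4331 (decimal)
Convert 四千三百七十七 (Chinese numeral) → 4×1000 + 3×100 + 7×10 + 7 = 4377 (decimal)
Compute gcd(4331, 4377) = 1
1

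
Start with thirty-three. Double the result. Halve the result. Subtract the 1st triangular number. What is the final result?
Convert thirty-three (English words) → 33 (decimal)
Start: 33
33 × 2 = 66
66 ÷ 2 = 33
Convert the 1st triangular number (triangular index) → 1×2/2 = 1 (decimal)
33 - 1 = 32
32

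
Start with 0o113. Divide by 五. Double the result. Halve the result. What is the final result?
Convert 0o113 (octal) → 1×64 + 1×8 + 3 = 75 (decimal)
Start: 75
Convert 五 (Chinese numeral) → 5 (decimal)
75 ÷ 5 = 15
15 × 2 = 30
30 ÷ 2 = 15
15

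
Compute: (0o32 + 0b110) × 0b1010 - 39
Convert 0o32 (octal) → 3×8 + 2 = 26 (decimal)
Convert 0b110 (binary) → 4 + 2 = 6 (decimal)
Convert 0b1010 (binary) → 8 + 2 = 10 (decimal)
Expression in decimal: (26 + 6) × 10 - 39
Parentheses first: 26 + 6 = 32
Multiply: 32 × 10 = 320
Subtract: 320 - 39 = 281
281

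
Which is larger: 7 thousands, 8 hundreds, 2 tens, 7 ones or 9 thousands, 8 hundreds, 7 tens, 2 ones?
Convert 7 thousands, 8 hundreds, 2 tens, 7 ones (place-value notation) → 7×1000 + 8×100 + 2×10 + 7 = 7827 (decimal)
Convert 9 thousands, 8 hundreds, 7 tens, 2 ones (place-value notation) → 9×1000 + 8×100 + 7×10 + 2 = 9872 (decimal)
Compare 7827 vs 9872: larger = 9872
9872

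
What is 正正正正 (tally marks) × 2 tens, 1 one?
Convert 正正正正 (tally marks) → 5 + 5 + 5 + 5 = 20 (decimal)
Convert 2 tens, 1 one (place-value notation) → 2×10 + 1 = 21 (decimal)
Compute 20 × 21 = 420
420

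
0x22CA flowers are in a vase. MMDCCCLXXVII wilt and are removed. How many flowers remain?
Convert 0x22CA (hexadecimal) → 2×4096 + 2×256 + 12×16 + 10 = 8906 (decimal)
Convert MMDCCCLXXVII (Roman numeral) → 1000 + 1000 + 500 + 100 + 100 + 100 + 50 + 10 + 10 + 5 + 1 + 1 = 2877 (decimal)
Compute 8906 - 2877 = 6029
6029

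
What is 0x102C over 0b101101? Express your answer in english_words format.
Convert 0x102C (hexadecimal) → 1×4096 + 2×16 + 12 = 4140 (decimal)
Convert 0b101101 (binary) → 32 + 8 + 4 + 1 = 45 (decimal)
Compute 4140 ÷ 45 = 92
Convert 92 (decimal) → ninety-two (English words)
ninety-two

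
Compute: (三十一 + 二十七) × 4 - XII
Convert 三十一 (Chinese numeral) → 3×10 + 1 = 31 (decimal)
Convert 二十七 (Chinese numeral) → 2×10 + 7 = 27 (decimal)
Convert XII (Roman numeral) → 10 + 1 + 1 = 12 (decimal)
Expression in decimal: (31 + 27) × 4 - 12
Parentheses first: 31 + 27 = 58
Multiply: 58 × 4 = 232
Subtract: 232 - 12 = 220
220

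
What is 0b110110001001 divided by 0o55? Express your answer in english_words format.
Convert 0b110110001001 (binary) → 2048 + 1024 + 256 + 128 + 8 + 1 = 3465 (decimal)
Convert 0o55 (octal) → 5×8 + 5 = 45 (decimal)
Compute 3465 ÷ 45 = 77
Convert 77 (decimal) → seventy-seven (English words)
seventy-seven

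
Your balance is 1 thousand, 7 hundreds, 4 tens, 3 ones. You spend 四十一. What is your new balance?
Convert 1 thousand, 7 hundreds, 4 tens, 3 ones (place-value notation) → 1×1000 + 7×100 + 4×10 + 3 = 1743 (decimal)
Convert 四十一 (Chinese numeral) → 4×10 + 1 = 41 (decimal)
Compute 1743 - 41 = 1702
1702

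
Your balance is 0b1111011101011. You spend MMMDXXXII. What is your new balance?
Convert 0b1111011101011 (binary) → 4096 + 2048 + 1024 + 512 + 128 + 64 + 32 + 8 + 2 + 1 = 7915 (decimal)
Convert MMMDXXXII (Roman numeral) → 1000 + 1000 + 1000 + 500 + 10 + 10 + 10 + 1 + 1 = 3532 (decimal)
Compute 7915 - 3532 = 4383
4383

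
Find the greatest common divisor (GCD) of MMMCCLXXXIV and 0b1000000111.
Convert MMMCCLXXXIV (Roman numeral) → 1000 + 1000 + 1000 + 100 + 100 + 50 + 10 + 10 + 10 + 4 = 3284 (decimal)
Convert 0b1000000111 (binary) → 512 + 4 + 2 + 1 = 519 (decimal)
Compute gcd(3284, 519) = 1
1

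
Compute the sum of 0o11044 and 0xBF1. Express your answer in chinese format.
Convert 0o11044 (octal) → 1×4096 + 1×512 + 4×8 + 4 = 4644 (decimal)
Convert 0xBF1 (hexadecimal) → 11×256 + 15×16 + 1 = 3057 (decimal)
Compute 4644 + 3057 = 7701
Convert 7701 (decimal) → 7701 = 7×1000 + 7×100 + 1 → 七千七百零一 (Chinese numeral)
七千七百零一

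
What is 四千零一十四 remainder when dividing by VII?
Convert 四千零一十四 (Chinese numeral) → 4×1000 + 1×10 + 4 = 4014 (decimal)
Convert VII (Roman numeral) → 5 + 1 + 1 = 7 (decimal)
Compute 4014 mod 7 = 3
3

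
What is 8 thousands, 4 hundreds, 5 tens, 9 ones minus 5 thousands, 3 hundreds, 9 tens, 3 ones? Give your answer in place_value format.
Convert 8 thousands, 4 hundreds, 5 tens, 9 ones (place-value notation) → 8×1000 + 4×100 + 5×10 + 9 = 8459 (decimal)
Convert 5 thousands, 3 hundreds, 9 tens, 3 ones (place-value notation) → 5×1000 + 3×100 + 9×10 + 3 = 5393 (decimal)
Compute 8459 - 5393 = 3066
Convert 3066 (decimal) → 3066 = 3×1000 + 6×10 + 6 → 3 thousands, 6 tens, 6 ones (place-value notation)
3 thousands, 6 tens, 6 ones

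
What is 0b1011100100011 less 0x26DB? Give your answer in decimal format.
Convert 0b1011100100011 (binary) → 4096 + 1024 + 512 + 256 + 32 + 2 + 1 = 5923 (decimal)
Convert 0x26DB (hexadecimal) → 2×4096 + 6×256 + 13×16 + 11 = 9947 (decimal)
Compute 5923 - 9947 = -4024
-4024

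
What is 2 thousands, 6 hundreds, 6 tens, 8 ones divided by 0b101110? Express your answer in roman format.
Convert 2 thousands, 6 hundreds, 6 tens, 8 ones (place-value notation) → 2×1000 + 6×100 + 6×10 + 8 = 2668 (decimal)
Convert 0b101110 (binary) → 32 + 8 + 4 + 2 = 46 (decimal)
Compute 2668 ÷ 46 = 58
Convert 58 (decimal) → 58 = 50 + 5 + 1 + 1 + 1 → LVIII (Roman numeral)
LVIII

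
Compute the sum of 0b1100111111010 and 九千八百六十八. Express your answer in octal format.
Convert 0b1100111111010 (binary) → 4096 + 2048 + 256 + 128 + 64 + 32 + 16 + 8 + 2 = 6650 (decimal)
Convert 九千八百六十八 (Chinese numeral) → 9×1000 + 8×100 + 6×10 + 8 = 9868 (decimal)
Compute 6650 + 9868 = 16518
Convert 16518 (decimal) → 16518 = 4×4096 + 2×64 + 6 → 0o40206 (octal)
0o40206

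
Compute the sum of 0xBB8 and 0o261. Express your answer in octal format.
Convert 0xBB8 (hexadecimal) → 11×256 + 11×16 + 8 = 3000 (decimal)
Convert 0o261 (octal) → 2×64 + 6×8 + 1 = 177 (decimal)
Compute 3000 + 177 = 3177
Convert 3177 (decimal) → 3177 = 6×512 + 1×64 + 5×8 + 1 → 0o6151 (octal)
0o6151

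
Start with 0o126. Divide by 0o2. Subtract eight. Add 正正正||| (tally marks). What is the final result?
Convert 0o126 (octal) → 1×64 + 2×8 + 6 = 86 (decimal)
Start: 86
Convert 0o2 (octal) → 2 (decimal)
86 ÷ 2 = 43
Convert eight (English words) → 8 (decimal)
43 - 8 = 35
Convert 正正正||| (tally marks) → 5 + 5 + 5 + 3 = 18 (decimal)
35 + 18 = 53
53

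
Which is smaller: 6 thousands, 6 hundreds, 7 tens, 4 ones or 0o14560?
Convert 6 thousands, 6 hundreds, 7 tens, 4 ones (place-value notation) → 6×1000 + 6×100 + 7×10 + 4 = 6674 (decimal)
Convert 0o14560 (octal) → 1×4096 + 4×512 + 5×64 + 6×8 = 6512 (decimal)
Compare 6674 vs 6512: smaller = 6512
6512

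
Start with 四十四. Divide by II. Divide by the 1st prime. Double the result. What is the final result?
Convert 四十四 (Chinese numeral) → 4×10 + 4 = 44 (decimal)
Start: 44
Convert II (Roman numeral) → 1 + 1 = 2 (decimal)
44 ÷ 2 = 22
Convert the 1st prime (prime index) → 2 (decimal)
22 ÷ 2 = 11
11 × 2 = 22
22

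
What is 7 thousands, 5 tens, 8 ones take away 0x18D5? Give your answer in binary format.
Convert 7 thousands, 5 tens, 8 ones (place-value notation) → 7×1000 + 5×10 + 8 = 7058 (decimal)
Convert 0x18D5 (hexadecimal) → 1×4096 + 8×256 + 13×16 + 5 = 6357 (decimal)
Compute 7058 - 6357 = 701
Convert 701 (decimal) → 701 = 512 + 128 + 32 + 16 + 8 + 4 + 1 → 0b1010111101 (binary)
0b1010111101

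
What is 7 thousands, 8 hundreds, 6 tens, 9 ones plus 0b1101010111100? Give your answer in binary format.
Convert 7 thousands, 8 hundreds, 6 tens, 9 ones (place-value notation) → 7×1000 + 8×100 + 6×10 + 9 = 7869 (decimal)
Convert 0b1101010111100 (binary) → 4096 + 2048 + 512 + 128 + 32 + 16 + 8 + 4 = 6844 (decimal)
Compute 7869 + 6844 = 14713
Convert 14713 (decimal) → 14713 = 8192 + 4096 + 2048 + 256 + 64 + 32 + 16 + 8 + 1 → 0b11100101111001 (binary)
0b11100101111001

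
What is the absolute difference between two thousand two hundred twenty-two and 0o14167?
Convert two thousand two hundred twenty-two (English words) → 2×1000 + 2×100 + 22 = 2222 (decimal)
Convert 0o14167 (octal) → 1×4096 + 4×512 + 1×64 + 6×8 + 7 = 6263 (decimal)
Compute |2222 - 6263| = 4041
4041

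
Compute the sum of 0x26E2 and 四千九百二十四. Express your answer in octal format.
Convert 0x26E2 (hexadecimal) → 2×4096 + 6×256 + 14×16 + 2 = 9954 (decimal)
Convert 四千九百二十四 (Chinese numeral) → 4×1000 + 9×100 + 2×10 + 4 = 4924 (decimal)
Compute 9954 + 4924 = 14878
Convert 14878 (decimal) → 14878 = 3×4096 + 5×512 + 3×8 + 6 → 0o35036 (octal)
0o35036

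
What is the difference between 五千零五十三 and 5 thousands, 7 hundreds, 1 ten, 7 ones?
Convert 五千零五十三 (Chinese numeral) → 5×1000 + 5×10 + 3 = 5053 (decimal)
Convert 5 thousands, 7 hundreds, 1 ten, 7 ones (place-value notation) → 5×1000 + 7×100 + 1×10 + 7 = 5717 (decimal)
Difference: |5053 - 5717| = 664
664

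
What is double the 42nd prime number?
The 42nd prime number = 181
Compute 181 × 2 = 362
362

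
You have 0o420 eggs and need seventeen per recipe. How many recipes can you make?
Convert 0o420 (octal) → 4×64 + 2×8 = 272 (decimal)
Convert seventeen (English words) → 17 (decimal)
Compute 272 ÷ 17 = 16
16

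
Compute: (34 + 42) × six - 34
Convert six (English words) → 6 (decimal)
Expression in decimal: (34 + 42) × 6 - 34
Parentheses first: 34 + 42 = 76
Multiply: 76 × 6 = 456
Subtract: 456 - 34 = 422
422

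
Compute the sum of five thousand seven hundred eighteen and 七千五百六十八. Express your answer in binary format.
Convert five thousand seven hundred eighteen (English words) → 5×1000 + 7×100 + 18 = 5718 (decimal)
Convert 七千五百六十八 (Chinese numeral) → 7×1000 + 5×100 + 6×10 + 8 = 7568 (decimal)
Compute 5718 + 7568 = 13286
Convert 13286 (decimal) → 13286 = 8192 + 4096 + 512 + 256 + 128 + 64 + 32 + 4 + 2 → 0b11001111100110 (binary)
0b11001111100110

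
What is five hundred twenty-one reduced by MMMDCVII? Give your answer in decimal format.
Convert five hundred twenty-one (English words) → 5×100 + 21 = 521 (decimal)
Convert MMMDCVII (Roman numeral) → 1000 + 1000 + 1000 + 500 + 100 + 5 + 1 + 1 = 3607 (decimal)
Compute 521 - 3607 = -3086
-3086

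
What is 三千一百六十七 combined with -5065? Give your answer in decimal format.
Convert 三千一百六十七 (Chinese numeral) → 3×1000 + 1×100 + 6×10 + 7 = 3167 (decimal)
Compute 3167 + -5065 = -1898
-1898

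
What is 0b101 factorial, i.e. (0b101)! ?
Convert 0b101 (binary) → 4 + 1 = 5 (decimal)
Compute 5! = 120
120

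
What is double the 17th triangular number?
The 17th triangular number = 17×18/2 = 153
Compute 153 × 2 = 306
306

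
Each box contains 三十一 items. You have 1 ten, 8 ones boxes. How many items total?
Convert 三十一 (Chinese numeral) → 3×10 + 1 = 31 (decimal)
Convert 1 ten, 8 ones (place-value notation) → 1×10 + 8 = 18 (decimal)
Compute 31 × 18 = 558
558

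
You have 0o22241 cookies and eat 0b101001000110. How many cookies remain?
Convert 0o22241 (octal) → 2×4096 + 2×512 + 2×64 + 4×8 + 1 = 9377 (decimal)
Convert 0b101001000110 (binary) → 2048 + 512 + 64 + 4 + 2 = 2630 (decimal)
Compute 9377 - 2630 = 6747
6747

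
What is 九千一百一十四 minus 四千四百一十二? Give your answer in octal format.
Convert 九千一百一十四 (Chinese numeral) → 9×1000 + 1×100 + 1×10 + 4 = 9114 (decimal)
Convert 四千四百一十二 (Chinese numeral) → 4×1000 + 4×100 + 1×10 + 2 = 4412 (decimal)
Compute 9114 - 4412 = 4702
Convert 4702 (decimal) → 4702 = 1×4096 + 1×512 + 1×64 + 3×8 + 6 → 0o11136 (octal)
0o11136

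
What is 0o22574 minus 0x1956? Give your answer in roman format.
Convert 0o22574 (octal) → 2×4096 + 2×512 + 5×64 + 7×8 + 4 = 9596 (decimal)
Convert 0x1956 (hexadecimal) → 1×4096 + 9×256 + 5×16 + 6 = 6486 (decimal)
Compute 9596 - 6486 = 3110
Convert 3110 (decimal) → 3110 = 1000 + 1000 + 1000 + 100 + 10 → MMMCX (Roman numeral)
MMMCX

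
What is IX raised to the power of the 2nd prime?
Convert IX (Roman numeral) → 9 (decimal)
Convert the 2nd prime (prime index) → 3 (decimal)
Compute 9 ^ 3 = 729
729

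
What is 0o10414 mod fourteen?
Convert 0o10414 (octal) → 1×4096 + 4×64 + 1×8 + 4 = 4364 (decimal)
Convert fourteen (English words) → 14 (decimal)
Compute 4364 mod 14 = 10
10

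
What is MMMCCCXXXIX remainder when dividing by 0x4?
Convert MMMCCCXXXIX (Roman numeral) → 1000 + 1000 + 1000 + 100 + 100 + 100 + 10 + 10 + 10 + 9 = 3339 (decimal)
Convert 0x4 (hexadecimal) → 4 (decimal)
Compute 3339 mod 4 = 3
3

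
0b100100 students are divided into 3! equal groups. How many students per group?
Convert 0b100100 (binary) → 32 + 4 = 36 (decimal)
Convert 3! (factorial) → 6 (decimal)
Compute 36 ÷ 6 = 6
6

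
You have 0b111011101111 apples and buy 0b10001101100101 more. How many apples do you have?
Convert 0b111011101111 (binary) → 2048 + 1024 + 512 + 128 + 64 + 32 + 8 + 4 + 2 + 1 = 3823 (decimal)
Convert 0b10001101100101 (binary) → 8192 + 512 + 256 + 64 + 32 + 4 + 1 = 9061 (decimal)
Compute 3823 + 9061 = 12884
12884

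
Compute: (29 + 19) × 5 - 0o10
Convert 0o10 (octal) → 1×8 = 8 (decimal)
Expression in decimal: (29 + 19) × 5 - 8
Parentheses first: 29 + 19 = 48
Multiply: 48 × 5 = 240
Subtract: 240 - 8 = 232
232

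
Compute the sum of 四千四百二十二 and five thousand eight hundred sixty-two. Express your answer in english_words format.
Convert 四千四百二十二 (Chinese numeral) → 4×1000 + 4×100 + 2×10 + 2 = 4422 (decimal)
Convert five thousand eight hundred sixty-two (English words) → 5×1000 + 8×100 + 62 = 5862 (decimal)
Compute 4422 + 5862 = 10284
Convert 10284 (decimal) → 10284 = 10×1000 + 2×100 + 84 → ten thousand two hundred eighty-four (English words)
ten thousand two hundred eighty-four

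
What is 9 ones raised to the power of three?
Convert 9 ones (place-value notation) → 9 (decimal)
Convert three (English words) → 3 (decimal)
Compute 9 ^ 3 = 729
729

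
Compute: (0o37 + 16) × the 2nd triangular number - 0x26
Convert 0o37 (octal) → 3×8 + 7 = 31 (decimal)
Convert the 2nd triangular number (triangular index) → 2×3/2 = 3 (decimal)
Convert 0x26 (hexadecimal) → 2×16 + 6 = 38 (decimal)
Expression in decimal: (31 + 16) × 3 - 38
Parentheses first: 31 + 16 = 47
Multiply: 47 × 3 = 141
Subtract: 141 - 38 = 103
103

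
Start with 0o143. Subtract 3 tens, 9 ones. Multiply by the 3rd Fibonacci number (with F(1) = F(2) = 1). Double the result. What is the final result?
Convert 0o143 (octal) → 1×64 + 4×8 + 3 = 99 (decimal)
Start: 99
Convert 3 tens, 9 ones (place-value notation) → 3×10 + 9 = 39 (decimal)
99 - 39 = 60
Convert the 3rd Fibonacci number (with F(1) = F(2) = 1) (Fibonacci index) → 1, 1, 2 → 2 (decimal)
60 × 2 = 120
120 × 2 = 240
240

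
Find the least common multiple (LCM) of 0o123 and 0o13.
Convert 0o123 (octal) → 1×64 + 2×8 + 3 = 83 (decimal)
Convert 0o13 (octal) → 1×8 + 3 = 11 (decimal)
Compute lcm(83, 11) = 913
913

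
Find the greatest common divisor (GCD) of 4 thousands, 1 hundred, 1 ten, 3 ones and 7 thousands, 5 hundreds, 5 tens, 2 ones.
Convert 4 thousands, 1 hundred, 1 ten, 3 ones (place-value notation) → 4×1000 + 1×100 + 1×10 + 3 = 4113 (decimal)
Convert 7 thousands, 5 hundreds, 5 tens, 2 ones (place-value notation) → 7×1000 + 5×100 + 5×10 + 2 = 7552 (decimal)
Compute gcd(4113, 7552) = 1
1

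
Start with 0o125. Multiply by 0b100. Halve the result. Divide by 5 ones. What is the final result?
Convert 0o125 (octal) → 1×64 + 2×8 + 5 = 85 (decimal)
Start: 85
Convert 0b100 (binary) → 4 (decimal)
85 × 4 = 340
340 ÷ 2 = 170
Convert 5 ones (place-value notation) → 5 (decimal)
170 ÷ 5 = 34
34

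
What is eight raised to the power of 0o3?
Convert eight (English words) → 8 (decimal)
Convert 0o3 (octal) → 3 (decimal)
Compute 8 ^ 3 = 512
512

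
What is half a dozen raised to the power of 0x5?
Convert half a dozen (colloquial) → 6 (decimal)
Convert 0x5 (hexadecimal) → 5 (decimal)
Compute 6 ^ 5 = 7776
7776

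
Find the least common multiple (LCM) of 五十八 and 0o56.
Convert 五十八 (Chinese numeral) → 5×10 + 8 = 58 (decimal)
Convert 0o56 (octal) → 5×8 + 6 = 46 (decimal)
Compute lcm(58, 46) = 1334
1334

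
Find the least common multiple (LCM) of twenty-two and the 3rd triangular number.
Convert twenty-two (English words) → 22 (decimal)
Convert the 3rd triangular number (triangular index) → 3×4/2 = 6 (decimal)
Compute lcm(22, 6) = 66
66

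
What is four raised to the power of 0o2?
Convert four (English words) → 4 (decimal)
Convert 0o2 (octal) → 2 (decimal)
Compute 4 ^ 2 = 16
16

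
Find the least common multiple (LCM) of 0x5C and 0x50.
Convert 0x5C (hexadecimal) → 5×16 + 12 = 92 (decimal)
Convert 0x50 (hexadecimal) → 5×16 = 80 (decimal)
Compute lcm(92, 80) = 1840
1840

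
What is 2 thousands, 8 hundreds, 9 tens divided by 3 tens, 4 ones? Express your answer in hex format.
Convert 2 thousands, 8 hundreds, 9 tens (place-value notation) → 2×1000 + 8×100 + 9×10 = 2890 (decimal)
Convert 3 tens, 4 ones (place-value notation) → 3×10 + 4 = 34 (decimal)
Compute 2890 ÷ 34 = 85
Convert 85 (decimal) → 85 = 5×16 + 5 → 0x55 (hexadecimal)
0x55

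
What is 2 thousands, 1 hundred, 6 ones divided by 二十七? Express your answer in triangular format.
Convert 2 thousands, 1 hundred, 6 ones (place-value notation) → 2×1000 + 1×100 + 6 = 2106 (decimal)
Convert 二十七 (Chinese numeral) → 2×10 + 7 = 27 (decimal)
Compute 2106 ÷ 27 = 78
Convert 78 (decimal) → 78 = 12×13/2 → the 12th triangular number (triangular index)
the 12th triangular number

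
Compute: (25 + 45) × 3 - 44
Parentheses first: 25 + 45 = 70
Multiply: 70 × 3 = 210
Subtract: 210 - 44 = 166
166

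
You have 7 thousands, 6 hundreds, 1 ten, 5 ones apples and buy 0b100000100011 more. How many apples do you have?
Convert 7 thousands, 6 hundreds, 1 ten, 5 ones (place-value notation) → 7×1000 + 6×100 + 1×10 + 5 = 7615 (decimal)
Convert 0b100000100011 (binary) → 2048 + 32 + 2 + 1 = 2083 (decimal)
Compute 7615 + 2083 = 9698
9698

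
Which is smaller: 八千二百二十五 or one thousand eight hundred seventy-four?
Convert 八千二百二十五 (Chinese numeral) → 8×1000 + 2×100 + 2×10 + 5 = 8225 (decimal)
Convert one thousand eight hundred seventy-four (English words) → 1×1000 + 8×100 + 74 = 1874 (decimal)
Compare 8225 vs 1874: smaller = 1874
1874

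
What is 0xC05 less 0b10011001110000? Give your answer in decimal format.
Convert 0xC05 (hexadecimal) → 12×256 + 5 = 3077 (decimal)
Convert 0b10011001110000 (binary) → 8192 + 1024 + 512 + 64 + 32 + 16 = 9840 (decimal)
Compute 3077 - 9840 = -6763
-6763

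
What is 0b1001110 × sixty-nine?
Convert 0b1001110 (binary) → 64 + 8 + 4 + 2 = 78 (decimal)
Convert sixty-nine (English words) → 69 (decimal)
Compute 78 × 69 = 5382
5382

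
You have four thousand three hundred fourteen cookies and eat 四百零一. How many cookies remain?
Convert four thousand three hundred fourteen (English words) → 4×1000 + 3×100 + 14 = 4314 (decimal)
Convert 四百零一 (Chinese numeral) → 4×100 + 1 = 401 (decimal)
Compute 4314 - 401 = 3913
3913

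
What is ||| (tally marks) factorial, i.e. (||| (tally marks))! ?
Convert ||| (tally marks) → 3 (decimal)
Compute 3! = 6
6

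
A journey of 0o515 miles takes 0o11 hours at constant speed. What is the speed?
Convert 0o515 (octal) → 5×64 + 1×8 + 5 = 333 (decimal)
Convert 0o11 (octal) → 1×8 + 1 = 9 (decimal)
Compute 333 ÷ 9 = 37
37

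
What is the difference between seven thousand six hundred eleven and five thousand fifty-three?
Convert seven thousand six hundred eleven (English words) → 7×1000 + 6×100 + 11 = 7611 (decimal)
Convert five thousand fifty-three (English words) → 5×1000 + 53 = 5053 (decimal)
Difference: |7611 - 5053| = 2558
2558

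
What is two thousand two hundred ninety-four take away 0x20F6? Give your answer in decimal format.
Convert two thousand two hundred ninety-four (English words) → 2×1000 + 2×100 + 94 = 2294 (decimal)
Convert 0x20F6 (hexadecimal) → 2×4096 + 15×16 + 6 = 8438 (decimal)
Compute 2294 - 8438 = -6144
-6144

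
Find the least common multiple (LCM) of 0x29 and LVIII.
Convert 0x29 (hexadecimal) → 2×16 + 9 = 41 (decimal)
Convert LVIII (Roman numeral) → 50 + 5 + 1 + 1 + 1 = 58 (decimal)
Compute lcm(41, 58) = 2378
2378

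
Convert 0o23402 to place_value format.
Convert 0o23402 (octal) → 2×4096 + 3×512 + 4×64 + 2 = 9986 (decimal)
Convert 9986 (decimal) → 9986 = 9×1000 + 9×100 + 8×10 + 6 → 9 thousands, 9 hundreds, 8 tens, 6 ones (place-value notation)
9 thousands, 9 hundreds, 8 tens, 6 ones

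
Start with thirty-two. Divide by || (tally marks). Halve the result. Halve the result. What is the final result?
Convert thirty-two (English words) → 32 (decimal)
Start: 32
Convert || (tally marks) → 2 (decimal)
32 ÷ 2 = 16
16 ÷ 2 = 8
8 ÷ 2 = 4
4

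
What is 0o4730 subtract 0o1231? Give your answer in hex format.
Convert 0o4730 (octal) → 4×512 + 7×64 + 3×8 = 2520 (decimal)
Convert 0o1231 (octal) → 1×512 + 2×64 + 3×8 + 1 = 665 (decimal)
Compute 2520 - 665 = 1855
Convert 1855 (decimal) → 1855 = 7×256 + 3×16 + 15 → 0x73F (hexadecimal)
0x73F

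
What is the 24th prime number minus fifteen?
The 24th prime number = 89
Convert fifteen (English words) → 15 (decimal)
Compute 89 - 15 = 74
74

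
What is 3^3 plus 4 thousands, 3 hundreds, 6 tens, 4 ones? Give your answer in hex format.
Convert 3^3 (power) → 27 (decimal)
Convert 4 thousands, 3 hundreds, 6 tens, 4 ones (place-value notation) → 4×1000 + 3×100 + 6×10 + 4 = 4364 (decimal)
Compute 27 + 4364 = 4391
Convert 4391 (decimal) → 4391 = 1×4096 + 1×256 + 2×16 + 7 → 0x1127 (hexadecimal)
0x1127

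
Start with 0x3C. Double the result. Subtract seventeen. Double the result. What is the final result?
Convert 0x3C (hexadecimal) → 3×16 + 12 = 60 (decimal)
Start: 60
60 × 2 = 120
Convert seventeen (English words) → 17 (decimal)
120 - 17 = 103
103 × 2 = 206
206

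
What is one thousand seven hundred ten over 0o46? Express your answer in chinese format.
Convert one thousand seven hundred ten (English words) → 1×1000 + 7×100 + 10 = 1710 (decimal)
Convert 0o46 (octal) → 4×8 + 6 = 38 (decimal)
Compute 1710 ÷ 38 = 45
Convert 45 (decimal) → 45 = 4×10 + 5 → 四十五 (Chinese numeral)
四十五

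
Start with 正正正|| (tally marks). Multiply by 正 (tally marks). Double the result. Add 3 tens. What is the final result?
Convert 正正正|| (tally marks) → 5 + 5 + 5 + 2 = 17 (decimal)
Start: 17
Convert 正 (tally marks) → 5 (decimal)
17 × 5 = 85
85 × 2 = 170
Convert 3 tens (place-value notation) → 3×10 = 30 (decimal)
170 + 30 = 200
200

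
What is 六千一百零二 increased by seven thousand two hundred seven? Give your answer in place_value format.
Convert 六千一百零二 (Chinese numeral) → 6×1000 + 1×100 + 2 = 6102 (decimal)
Convert seven thousand two hundred seven (English words) → 7×1000 + 2×100 + 7 = 7207 (decimal)
Compute 6102 + 7207 = 13309
Convert 13309 (decimal) → 13309 = 13×1000 + 3×100 + 9 → 13 thousands, 3 hundreds, 9 ones (place-value notation)
13 thousands, 3 hundreds, 9 ones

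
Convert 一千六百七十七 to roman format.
Convert 一千六百七十七 (Chinese numeral) → 1×1000 + 6×100 + 7×10 + 7 = 1677 (decimal)
Convert 1677 (decimal) → 1677 = 1000 + 500 + 100 + 50 + 10 + 10 + 5 + 1 + 1 → MDCLXXVII (Roman numeral)
MDCLXXVII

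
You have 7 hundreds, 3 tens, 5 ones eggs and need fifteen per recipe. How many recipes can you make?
Convert 7 hundreds, 3 tens, 5 ones (place-value notation) → 7×100 + 3×10 + 5 = 735 (decimal)
Convert fifteen (English words) → 15 (decimal)
Compute 735 ÷ 15 = 49
49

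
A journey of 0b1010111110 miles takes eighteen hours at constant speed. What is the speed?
Convert 0b1010111110 (binary) → 512 + 128 + 32 + 16 + 8 + 4 + 2 = 702 (decimal)
Convert eighteen (English words) → 18 (decimal)
Compute 702 ÷ 18 = 39
39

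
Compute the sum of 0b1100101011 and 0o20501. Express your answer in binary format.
Convert 0b1100101011 (binary) → 512 + 256 + 32 + 8 + 2 + 1 = 811 (decimal)
Convert 0o20501 (octal) → 2×4096 + 5×64 + 1 = 8513 (decimal)
Compute 811 + 8513 = 9324
Convert 9324 (decimal) → 9324 = 8192 + 1024 + 64 + 32 + 8 + 4 → 0b10010001101100 (binary)
0b10010001101100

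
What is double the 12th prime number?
The 12th prime number = 37
Compute 37 × 2 = 74
74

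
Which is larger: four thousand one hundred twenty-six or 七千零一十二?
Convert four thousand one hundred twenty-six (English words) → 4×1000 + 1×100 + 26 = 4126 (decimal)
Convert 七千零一十二 (Chinese numeral) → 7×1000 + 1×10 + 2 = 7012 (decimal)
Compare 4126 vs 7012: larger = 7012
7012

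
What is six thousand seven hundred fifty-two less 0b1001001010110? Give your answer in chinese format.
Convert six thousand seven hundred fifty-two (English words) → 6×1000 + 7×100 + 52 = 6752 (decimal)
Convert 0b1001001010110 (binary) → 4096 + 512 + 64 + 16 + 4 + 2 = 4694 (decimal)
Compute 6752 - 4694 = 2058
Convert 2058 (decimal) → 2058 = 2×1000 + 5×10 + 8 → 二千零五十八 (Chinese numeral)
二千零五十八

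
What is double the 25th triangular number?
The 25th triangular number = 25×26/2 = 325
Compute 325 × 2 = 650
650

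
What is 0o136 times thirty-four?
Convert 0o136 (octal) → 1×64 + 3×8 + 6 = 94 (decimal)
Convert thirty-four (English words) → 34 (decimal)
Compute 94 × 34 = 3196
3196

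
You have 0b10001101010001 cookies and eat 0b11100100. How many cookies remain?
Convert 0b10001101010001 (binary) → 8192 + 512 + 256 + 64 + 16 + 1 = 9041 (decimal)
Convert 0b11100100 (binary) → 128 + 64 + 32 + 4 = 228 (decimal)
Compute 9041 - 228 = 8813
8813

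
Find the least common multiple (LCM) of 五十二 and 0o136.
Convert 五十二 (Chinese numeral) → 5×10 + 2 = 52 (decimal)
Convert 0o136 (octal) → 1×64 + 3×8 + 6 = 94 (decimal)
Compute lcm(52, 94) = 2444
2444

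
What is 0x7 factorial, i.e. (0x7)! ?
Convert 0x7 (hexadecimal) → 7 (decimal)
Compute 7! = 5040
5040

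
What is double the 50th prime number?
The 50th prime number = 229
Compute 229 × 2 = 458
458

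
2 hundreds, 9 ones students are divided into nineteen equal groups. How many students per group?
Convert 2 hundreds, 9 ones (place-value notation) → 2×100 + 9 = 209 (decimal)
Convert nineteen (English words) → 19 (decimal)
Compute 209 ÷ 19 = 11
11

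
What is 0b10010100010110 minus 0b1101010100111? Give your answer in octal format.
Convert 0b10010100010110 (binary) → 8192 + 1024 + 256 + 16 + 4 + 2 = 9494 (decimal)
Convert 0b1101010100111 (binary) → 4096 + 2048 + 512 + 128 + 32 + 4 + 2 + 1 = 6823 (decimal)
Compute 9494 - 6823 = 2671
Convert 2671 (decimal) → 2671 = 5×512 + 1×64 + 5×8 + 7 → 0o5157 (octal)
0o5157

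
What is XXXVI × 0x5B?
Convert XXXVI (Roman numeral) → 10 + 10 + 10 + 5 + 1 = 36 (decimal)
Convert 0x5B (hexadecimal) → 5×16 + 11 = 91 (decimal)
Compute 36 × 91 = 3276
3276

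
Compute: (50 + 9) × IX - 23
Convert IX (Roman numeral) → 9 (decimal)
Expression in decimal: (50 + 9) × 9 - 23
Parentheses first: 50 + 9 = 59
Multiply: 59 × 9 = 531
Subtract: 531 - 23 = 508
508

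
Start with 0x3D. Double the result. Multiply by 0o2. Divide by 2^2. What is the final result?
Convert 0x3D (hexadecimal) → 3×16 + 13 = 61 (decimal)
Start: 61
61 × 2 = 122
Convert 0o2 (octal) → 2 (decimal)
122 × 2 = 244
Convert 2^2 (power) → 4 (decimal)
244 ÷ 4 = 61
61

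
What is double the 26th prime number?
The 26th prime number = 101
Compute 101 × 2 = 202
202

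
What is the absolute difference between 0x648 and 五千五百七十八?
Convert 0x648 (hexadecimal) → 6×256 + 4×16 + 8 = 1608 (decimal)
Convert 五千五百七十八 (Chinese numeral) → 5×1000 + 5×100 + 7×10 + 8 = 5578 (decimal)
Compute |1608 - 5578| = 3970
3970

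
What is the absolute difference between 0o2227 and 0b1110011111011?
Convert 0o2227 (octal) → 2×512 + 2×64 + 2×8 + 7 = 1175 (decimal)
Convert 0b1110011111011 (binary) → 4096 + 2048 + 1024 + 128 + 64 + 32 + 16 + 8 + 2 + 1 = 7419 (decimal)
Compute |1175 - 7419| = 6244
6244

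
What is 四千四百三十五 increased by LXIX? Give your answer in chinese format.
Convert 四千四百三十五 (Chinese numeral) → 4×1000 + 4×100 + 3×10 + 5 = 4435 (decimal)
Convert LXIX (Roman numeral) → 50 + 10 + 9 = 69 (decimal)
Compute 4435 + 69 = 4504
Convert 4504 (decimal) → 4504 = 4×1000 + 5×100 + 4 → 四千五百零四 (Chinese numeral)
四千五百零四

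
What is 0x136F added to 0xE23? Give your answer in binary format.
Convert 0x136F (hexadecimal) → 1×4096 + 3×256 + 6×16 + 15 = 4975 (decimal)
Convert 0xE23 (hexadecimal) → 14×256 + 2×16 + 3 = 3619 (decimal)
Compute 4975 + 3619 = 8594
Convert 8594 (decimal) → 8594 = 8192 + 256 + 128 + 16 + 2 → 0b10000110010010 (binary)
0b10000110010010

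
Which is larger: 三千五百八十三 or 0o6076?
Convert 三千五百八十三 (Chinese numeral) → 3×1000 + 5×100 + 8×10 + 3 = 3583 (decimal)
Convert 0o6076 (octal) → 6×512 + 7×8 + 6 = 3134 (decimal)
Compare 3583 vs 3134: larger = 3583
3583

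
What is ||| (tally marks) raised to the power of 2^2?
Convert ||| (tally marks) → 3 (decimal)
Convert 2^2 (power) → 4 (decimal)
Compute 3 ^ 4 = 81
81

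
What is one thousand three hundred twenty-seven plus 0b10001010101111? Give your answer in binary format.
Convert one thousand three hundred twenty-seven (English words) → 1×1000 + 3×100 + 27 = 1327 (decimal)
Convert 0b10001010101111 (binary) → 8192 + 512 + 128 + 32 + 8 + 4 + 2 + 1 = 8879 (decimal)
Compute 1327 + 8879 = 10206
Convert 10206 (decimal) → 10206 = 8192 + 1024 + 512 + 256 + 128 + 64 + 16 + 8 + 4 + 2 → 0b10011111011110 (binary)
0b10011111011110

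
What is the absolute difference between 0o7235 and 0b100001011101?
Convert 0o7235 (octal) → 7×512 + 2×64 + 3×8 + 5 = 3741 (decimal)
Convert 0b100001011101 (binary) → 2048 + 64 + 16 + 8 + 4 + 1 = 2141 (decimal)
Compute |3741 - 2141| = 1600
1600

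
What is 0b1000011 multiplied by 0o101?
Convert 0b1000011 (binary) → 64 + 2 + 1 = 67 (decimal)
Convert 0o101 (octal) → 1×64 + 1 = 65 (decimal)
Compute 67 × 65 = 4355
4355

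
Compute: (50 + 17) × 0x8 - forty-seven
Convert 0x8 (hexadecimal) → 8 (decimal)
Convert forty-seven (English words) → 47 (decimal)
Expression in decimal: (50 + 17) × 8 - 47
Parentheses first: 50 + 17 = 67
Multiply: 67 × 8 = 536
Subtract: 536 - 47 = 489
489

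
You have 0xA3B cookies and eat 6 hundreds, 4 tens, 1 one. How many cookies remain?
Convert 0xA3B (hexadecimal) → 10×256 + 3×16 + 11 = 2619 (decimal)
Convert 6 hundreds, 4 tens, 1 one (place-value notation) → 6×100 + 4×10 + 1 = 641 (decimal)
Compute 2619 - 641 = 1978
1978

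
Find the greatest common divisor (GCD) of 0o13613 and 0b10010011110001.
Convert 0o13613 (octal) → 1×4096 + 3×512 + 6×64 + 1×8 + 3 = 6027 (decimal)
Convert 0b10010011110001 (binary) → 8192 + 1024 + 128 + 64 + 32 + 16 + 1 = 9457 (decimal)
Compute gcd(6027, 9457) = 49
49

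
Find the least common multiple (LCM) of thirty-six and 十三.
Convert thirty-six (English words) → 36 (decimal)
Convert 十三 (Chinese numeral) → 1×10 + 3 = 13 (decimal)
Compute lcm(36, 13) = 468
468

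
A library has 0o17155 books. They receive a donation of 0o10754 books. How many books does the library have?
Convert 0o17155 (octal) → 1×4096 + 7×512 + 1×64 + 5×8 + 5 = 7789 (decimal)
Convert 0o10754 (octal) → 1×4096 + 7×64 + 5×8 + 4 = 4588 (decimal)
Compute 7789 + 4588 = 12377
12377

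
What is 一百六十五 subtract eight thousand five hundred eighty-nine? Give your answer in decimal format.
Convert 一百六十五 (Chinese numeral) → 1×100 + 6×10 + 5 = 165 (decimal)
Convert eight thousand five hundred eighty-nine (English words) → 8×1000 + 5×100 + 89 = 8589 (decimal)
Compute 165 - 8589 = -8424
-8424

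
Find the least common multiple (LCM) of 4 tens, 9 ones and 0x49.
Convert 4 tens, 9 ones (place-value notation) → 4×10 + 9 = 49 (decimal)
Convert 0x49 (hexadecimal) → 4×16 + 9 = 73 (decimal)
Compute lcm(49, 73) = 3577
3577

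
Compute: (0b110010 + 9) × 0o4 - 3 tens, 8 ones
Convert 0b110010 (binary) → 32 + 16 + 2 = 50 (decimal)
Convert 0o4 (octal) → 4 (decimal)
Convert 3 tens, 8 ones (place-value notation) → 3×10 + 8 = 38 (decimal)
Expression in decimal: (50 + 9) × 4 - 38
Parentheses first: 50 + 9 = 59
Multiply: 59 × 4 = 236
Subtract: 236 - 38 = 198
198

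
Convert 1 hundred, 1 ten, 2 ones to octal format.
Convert 1 hundred, 1 ten, 2 ones (place-value notation) → 1×100 + 1×10 + 2 = 112 (decimal)
Convert 112 (decimal) → 112 = 1×64 + 6×8 → 0o160 (octal)
0o160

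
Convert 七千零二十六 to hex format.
Convert 七千零二十六 (Chinese numeral) → 7×1000 + 2×10 + 6 = 7026 (decimal)
Convert 7026 (decimal) → 7026 = 1×4096 + 11×256 + 7×16 + 2 → 0x1B72 (hexadecimal)
0x1B72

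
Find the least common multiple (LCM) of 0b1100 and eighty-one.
Convert 0b1100 (binary) → 8 + 4 = 12 (decimal)
Convert eighty-one (English words) → 81 (decimal)
Compute lcm(12, 81) = 324
324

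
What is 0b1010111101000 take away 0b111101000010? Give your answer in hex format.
Convert 0b1010111101000 (binary) → 4096 + 1024 + 256 + 128 + 64 + 32 + 8 = 5608 (decimal)
Convert 0b111101000010 (binary) → 2048 + 1024 + 512 + 256 + 64 + 2 = 3906 (decimal)
Compute 5608 - 3906 = 1702
Convert 1702 (decimal) → 1702 = 6×256 + 10×16 + 6 → 0x6A6 (hexadecimal)
0x6A6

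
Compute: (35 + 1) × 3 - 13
Parentheses first: 35 + 1 = 36
Multiply: 36 × 3 = 108
Subtract: 108 - 13 = 95
95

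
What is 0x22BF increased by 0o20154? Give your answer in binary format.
Convert 0x22BF (hexadecimal) → 2×4096 + 2×256 + 11×16 + 15 = 8895 (decimal)
Convert 0o20154 (octal) → 2×4096 + 1×64 + 5×8 + 4 = 8300 (decimal)
Compute 8895 + 8300 = 17195
Convert 17195 (decimal) → 17195 = 16384 + 512 + 256 + 32 + 8 + 2 + 1 → 0b100001100101011 (binary)
0b100001100101011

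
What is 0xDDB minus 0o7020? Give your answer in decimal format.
Convert 0xDDB (hexadecimal) → 13×256 + 13×16 + 11 = 3547 (decimal)
Convert 0o7020 (octal) → 7×512 + 2×8 = 3600 (decimal)
Compute 3547 - 3600 = -53
-53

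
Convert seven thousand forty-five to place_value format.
Convert seven thousand forty-five (English words) → 7×1000 + 45 = 7045 (decimal)
Convert 7045 (decimal) → 7045 = 7×1000 + 4×10 + 5 → 7 thousands, 4 tens, 5 ones (place-value notation)
7 thousands, 4 tens, 5 ones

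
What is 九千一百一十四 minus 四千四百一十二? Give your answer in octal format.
Convert 九千一百一十四 (Chinese numeral) → 9×1000 + 1×100 + 1×10 + 4 = 9114 (decimal)
Convert 四千四百一十二 (Chinese numeral) → 4×1000 + 4×100 + 1×10 + 2 = 4412 (decimal)
Compute 9114 - 4412 = 4702
Convert 4702 (decimal) → 4702 = 1×4096 + 1×512 + 1×64 + 3×8 + 6 → 0o11136 (octal)
0o11136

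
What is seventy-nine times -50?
Convert seventy-nine (English words) → 79 (decimal)
Compute 79 × -50 = -3950
-3950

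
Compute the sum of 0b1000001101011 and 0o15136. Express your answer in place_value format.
Convert 0b1000001101011 (binary) → 4096 + 64 + 32 + 8 + 2 + 1 = 4203 (decimal)
Convert 0o15136 (octal) → 1×4096 + 5×512 + 1×64 + 3×8 + 6 = 6750 (decimal)
Compute 4203 + 6750 = 10953
Convert 10953 (decimal) → 10953 = 10×1000 + 9×100 + 5×10 + 3 → 10 thousands, 9 hundreds, 5 tens, 3 ones (place-value notation)
10 thousands, 9 hundreds, 5 tens, 3 ones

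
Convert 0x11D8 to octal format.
Convert 0x11D8 (hexadecimal) → 1×4096 + 1×256 + 13×16 + 8 = 4568 (decimal)
Convert 4568 (decimal) → 4568 = 1×4096 + 7×64 + 3×8 → 0o10730 (octal)
0o10730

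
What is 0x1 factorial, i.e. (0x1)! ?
Convert 0x1 (hexadecimal) → 1 (decimal)
Compute 1! = 1
1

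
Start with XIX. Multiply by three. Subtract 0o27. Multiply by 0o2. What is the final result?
Convert XIX (Roman numeral) → 10 + 9 = 19 (decimal)
Start: 19
Convert three (English words) → 3 (decimal)
19 × 3 = 57
Convert 0o27 (octal) → 2×8 + 7 = 23 (decimal)
57 - 23 = 34
Convert 0o2 (octal) → 2 (decimal)
34 × 2 = 68
68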